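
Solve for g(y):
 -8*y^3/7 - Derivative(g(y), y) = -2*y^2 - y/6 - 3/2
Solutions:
 g(y) = C1 - 2*y^4/7 + 2*y^3/3 + y^2/12 + 3*y/2


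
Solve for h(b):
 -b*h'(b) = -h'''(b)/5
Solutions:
 h(b) = C1 + Integral(C2*airyai(5^(1/3)*b) + C3*airybi(5^(1/3)*b), b)


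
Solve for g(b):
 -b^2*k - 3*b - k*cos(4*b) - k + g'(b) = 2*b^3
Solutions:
 g(b) = C1 + b^4/2 + b^3*k/3 + 3*b^2/2 + b*k + k*sin(4*b)/4


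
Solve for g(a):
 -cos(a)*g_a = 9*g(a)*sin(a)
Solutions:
 g(a) = C1*cos(a)^9


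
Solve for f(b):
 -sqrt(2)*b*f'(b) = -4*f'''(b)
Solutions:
 f(b) = C1 + Integral(C2*airyai(sqrt(2)*b/2) + C3*airybi(sqrt(2)*b/2), b)


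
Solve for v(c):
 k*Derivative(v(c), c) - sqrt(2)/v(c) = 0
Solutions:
 v(c) = -sqrt(C1 + 2*sqrt(2)*c/k)
 v(c) = sqrt(C1 + 2*sqrt(2)*c/k)


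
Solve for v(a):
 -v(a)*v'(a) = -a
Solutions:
 v(a) = -sqrt(C1 + a^2)
 v(a) = sqrt(C1 + a^2)


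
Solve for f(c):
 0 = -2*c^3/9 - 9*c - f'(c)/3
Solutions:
 f(c) = C1 - c^4/6 - 27*c^2/2


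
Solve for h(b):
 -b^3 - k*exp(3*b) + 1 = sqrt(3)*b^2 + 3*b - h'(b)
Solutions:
 h(b) = C1 + b^4/4 + sqrt(3)*b^3/3 + 3*b^2/2 - b + k*exp(3*b)/3


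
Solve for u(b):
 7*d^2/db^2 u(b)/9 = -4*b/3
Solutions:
 u(b) = C1 + C2*b - 2*b^3/7


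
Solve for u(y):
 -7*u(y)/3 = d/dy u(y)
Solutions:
 u(y) = C1*exp(-7*y/3)


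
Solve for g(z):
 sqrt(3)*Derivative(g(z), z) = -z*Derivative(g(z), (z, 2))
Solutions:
 g(z) = C1 + C2*z^(1 - sqrt(3))


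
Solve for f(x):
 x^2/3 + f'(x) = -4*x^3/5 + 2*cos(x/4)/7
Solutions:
 f(x) = C1 - x^4/5 - x^3/9 + 8*sin(x/4)/7


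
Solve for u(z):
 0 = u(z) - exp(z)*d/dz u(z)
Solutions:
 u(z) = C1*exp(-exp(-z))


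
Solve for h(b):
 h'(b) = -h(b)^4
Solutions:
 h(b) = (-3^(2/3) - 3*3^(1/6)*I)*(1/(C1 + b))^(1/3)/6
 h(b) = (-3^(2/3) + 3*3^(1/6)*I)*(1/(C1 + b))^(1/3)/6
 h(b) = (1/(C1 + 3*b))^(1/3)


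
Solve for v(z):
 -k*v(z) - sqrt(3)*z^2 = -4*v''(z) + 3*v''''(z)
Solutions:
 v(z) = C1*exp(-sqrt(3)*z*sqrt(2 - sqrt(4 - 3*k))/3) + C2*exp(sqrt(3)*z*sqrt(2 - sqrt(4 - 3*k))/3) + C3*exp(-sqrt(3)*z*sqrt(sqrt(4 - 3*k) + 2)/3) + C4*exp(sqrt(3)*z*sqrt(sqrt(4 - 3*k) + 2)/3) - sqrt(3)*z^2/k - 8*sqrt(3)/k^2


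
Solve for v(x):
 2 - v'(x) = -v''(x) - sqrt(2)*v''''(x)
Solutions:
 v(x) = C1 + C2*exp(-x*(-2*2^(1/6)*3^(2/3)/(9*sqrt(2) + sqrt(6)*sqrt(2*sqrt(2) + 27))^(1/3) + 6^(1/3)*(9*sqrt(2) + sqrt(6)*sqrt(2*sqrt(2) + 27))^(1/3))/12)*sin(x*(6*6^(1/6)/(9*sqrt(2) + sqrt(6)*sqrt(2*sqrt(2) + 27))^(1/3) + 2^(1/3)*3^(5/6)*(9*sqrt(2) + sqrt(6)*sqrt(2*sqrt(2) + 27))^(1/3))/12) + C3*exp(-x*(-2*2^(1/6)*3^(2/3)/(9*sqrt(2) + sqrt(6)*sqrt(2*sqrt(2) + 27))^(1/3) + 6^(1/3)*(9*sqrt(2) + sqrt(6)*sqrt(2*sqrt(2) + 27))^(1/3))/12)*cos(x*(6*6^(1/6)/(9*sqrt(2) + sqrt(6)*sqrt(2*sqrt(2) + 27))^(1/3) + 2^(1/3)*3^(5/6)*(9*sqrt(2) + sqrt(6)*sqrt(2*sqrt(2) + 27))^(1/3))/12) + C4*exp(x*(-2*2^(1/6)*3^(2/3)/(9*sqrt(2) + sqrt(6)*sqrt(2*sqrt(2) + 27))^(1/3) + 6^(1/3)*(9*sqrt(2) + sqrt(6)*sqrt(2*sqrt(2) + 27))^(1/3))/6) + 2*x


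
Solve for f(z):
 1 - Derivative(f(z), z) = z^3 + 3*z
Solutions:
 f(z) = C1 - z^4/4 - 3*z^2/2 + z


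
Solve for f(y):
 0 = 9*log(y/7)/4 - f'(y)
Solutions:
 f(y) = C1 + 9*y*log(y)/4 - 9*y*log(7)/4 - 9*y/4


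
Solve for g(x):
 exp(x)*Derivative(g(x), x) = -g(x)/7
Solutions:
 g(x) = C1*exp(exp(-x)/7)


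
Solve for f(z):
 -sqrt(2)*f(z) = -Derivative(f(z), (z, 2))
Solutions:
 f(z) = C1*exp(-2^(1/4)*z) + C2*exp(2^(1/4)*z)


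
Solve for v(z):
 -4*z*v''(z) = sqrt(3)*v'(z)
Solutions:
 v(z) = C1 + C2*z^(1 - sqrt(3)/4)


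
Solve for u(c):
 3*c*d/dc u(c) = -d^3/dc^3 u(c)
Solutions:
 u(c) = C1 + Integral(C2*airyai(-3^(1/3)*c) + C3*airybi(-3^(1/3)*c), c)


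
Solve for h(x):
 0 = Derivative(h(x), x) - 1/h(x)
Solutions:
 h(x) = -sqrt(C1 + 2*x)
 h(x) = sqrt(C1 + 2*x)


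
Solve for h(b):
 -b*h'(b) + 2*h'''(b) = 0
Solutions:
 h(b) = C1 + Integral(C2*airyai(2^(2/3)*b/2) + C3*airybi(2^(2/3)*b/2), b)


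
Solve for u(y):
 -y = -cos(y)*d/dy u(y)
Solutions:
 u(y) = C1 + Integral(y/cos(y), y)


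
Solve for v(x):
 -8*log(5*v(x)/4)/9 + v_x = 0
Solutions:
 9*Integral(1/(-log(_y) - log(5) + 2*log(2)), (_y, v(x)))/8 = C1 - x


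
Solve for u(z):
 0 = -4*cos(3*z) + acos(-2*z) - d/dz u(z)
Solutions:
 u(z) = C1 + z*acos(-2*z) + sqrt(1 - 4*z^2)/2 - 4*sin(3*z)/3


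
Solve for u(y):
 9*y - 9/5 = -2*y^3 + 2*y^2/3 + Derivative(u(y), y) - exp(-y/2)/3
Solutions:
 u(y) = C1 + y^4/2 - 2*y^3/9 + 9*y^2/2 - 9*y/5 - 2*exp(-y/2)/3


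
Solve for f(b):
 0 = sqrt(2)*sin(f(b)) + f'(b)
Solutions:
 f(b) = -acos((-C1 - exp(2*sqrt(2)*b))/(C1 - exp(2*sqrt(2)*b))) + 2*pi
 f(b) = acos((-C1 - exp(2*sqrt(2)*b))/(C1 - exp(2*sqrt(2)*b)))


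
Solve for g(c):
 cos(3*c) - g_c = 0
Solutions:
 g(c) = C1 + sin(3*c)/3


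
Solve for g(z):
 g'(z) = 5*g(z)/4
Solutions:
 g(z) = C1*exp(5*z/4)


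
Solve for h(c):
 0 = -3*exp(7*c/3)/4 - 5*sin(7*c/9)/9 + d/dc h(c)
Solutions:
 h(c) = C1 + 9*exp(7*c/3)/28 - 5*cos(7*c/9)/7


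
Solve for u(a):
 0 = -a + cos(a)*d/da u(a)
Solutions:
 u(a) = C1 + Integral(a/cos(a), a)


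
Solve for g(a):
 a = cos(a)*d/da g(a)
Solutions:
 g(a) = C1 + Integral(a/cos(a), a)


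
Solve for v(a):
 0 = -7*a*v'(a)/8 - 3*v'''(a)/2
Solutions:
 v(a) = C1 + Integral(C2*airyai(-126^(1/3)*a/6) + C3*airybi(-126^(1/3)*a/6), a)


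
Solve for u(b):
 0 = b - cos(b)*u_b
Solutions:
 u(b) = C1 + Integral(b/cos(b), b)


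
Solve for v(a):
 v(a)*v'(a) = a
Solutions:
 v(a) = -sqrt(C1 + a^2)
 v(a) = sqrt(C1 + a^2)


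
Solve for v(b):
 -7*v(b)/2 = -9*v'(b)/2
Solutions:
 v(b) = C1*exp(7*b/9)


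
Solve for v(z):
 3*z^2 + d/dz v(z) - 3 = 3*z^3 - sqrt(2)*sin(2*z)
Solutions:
 v(z) = C1 + 3*z^4/4 - z^3 + 3*z + sqrt(2)*cos(2*z)/2


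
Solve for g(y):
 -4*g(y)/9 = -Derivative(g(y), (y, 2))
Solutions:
 g(y) = C1*exp(-2*y/3) + C2*exp(2*y/3)


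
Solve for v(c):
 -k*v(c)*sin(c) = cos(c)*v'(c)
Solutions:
 v(c) = C1*exp(k*log(cos(c)))


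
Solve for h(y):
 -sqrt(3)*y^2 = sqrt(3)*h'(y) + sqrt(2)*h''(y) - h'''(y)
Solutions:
 h(y) = C1 + C2*exp(sqrt(2)*y*(1 - sqrt(1 + 2*sqrt(3)))/2) + C3*exp(sqrt(2)*y*(1 + sqrt(1 + 2*sqrt(3)))/2) - y^3/3 + sqrt(6)*y^2/3 - 4*y/3 - 2*sqrt(3)*y/3


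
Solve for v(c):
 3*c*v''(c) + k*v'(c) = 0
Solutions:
 v(c) = C1 + c^(1 - re(k)/3)*(C2*sin(log(c)*Abs(im(k))/3) + C3*cos(log(c)*im(k)/3))


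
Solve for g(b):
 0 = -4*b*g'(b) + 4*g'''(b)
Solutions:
 g(b) = C1 + Integral(C2*airyai(b) + C3*airybi(b), b)


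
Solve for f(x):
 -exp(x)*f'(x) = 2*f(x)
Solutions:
 f(x) = C1*exp(2*exp(-x))


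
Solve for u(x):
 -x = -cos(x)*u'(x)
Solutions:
 u(x) = C1 + Integral(x/cos(x), x)


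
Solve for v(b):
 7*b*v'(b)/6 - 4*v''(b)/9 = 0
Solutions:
 v(b) = C1 + C2*erfi(sqrt(21)*b/4)


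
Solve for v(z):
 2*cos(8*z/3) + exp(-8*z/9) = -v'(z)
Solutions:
 v(z) = C1 - 3*sin(8*z/3)/4 + 9*exp(-8*z/9)/8


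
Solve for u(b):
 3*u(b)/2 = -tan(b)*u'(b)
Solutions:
 u(b) = C1/sin(b)^(3/2)


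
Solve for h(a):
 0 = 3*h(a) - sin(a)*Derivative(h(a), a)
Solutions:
 h(a) = C1*(cos(a) - 1)^(3/2)/(cos(a) + 1)^(3/2)


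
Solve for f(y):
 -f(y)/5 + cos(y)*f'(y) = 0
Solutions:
 f(y) = C1*(sin(y) + 1)^(1/10)/(sin(y) - 1)^(1/10)


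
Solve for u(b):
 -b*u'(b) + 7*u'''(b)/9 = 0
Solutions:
 u(b) = C1 + Integral(C2*airyai(21^(2/3)*b/7) + C3*airybi(21^(2/3)*b/7), b)


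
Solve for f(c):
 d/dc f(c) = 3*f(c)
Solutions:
 f(c) = C1*exp(3*c)


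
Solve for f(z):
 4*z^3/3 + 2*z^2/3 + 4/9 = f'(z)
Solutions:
 f(z) = C1 + z^4/3 + 2*z^3/9 + 4*z/9


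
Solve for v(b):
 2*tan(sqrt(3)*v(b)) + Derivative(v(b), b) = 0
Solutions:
 v(b) = sqrt(3)*(pi - asin(C1*exp(-2*sqrt(3)*b)))/3
 v(b) = sqrt(3)*asin(C1*exp(-2*sqrt(3)*b))/3


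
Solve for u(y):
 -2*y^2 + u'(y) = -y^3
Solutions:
 u(y) = C1 - y^4/4 + 2*y^3/3


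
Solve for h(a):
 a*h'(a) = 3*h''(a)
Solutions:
 h(a) = C1 + C2*erfi(sqrt(6)*a/6)


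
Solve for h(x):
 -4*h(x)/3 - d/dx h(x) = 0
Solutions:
 h(x) = C1*exp(-4*x/3)


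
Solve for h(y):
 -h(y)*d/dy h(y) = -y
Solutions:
 h(y) = -sqrt(C1 + y^2)
 h(y) = sqrt(C1 + y^2)


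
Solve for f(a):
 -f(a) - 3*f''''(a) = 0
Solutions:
 f(a) = (C1*sin(sqrt(2)*3^(3/4)*a/6) + C2*cos(sqrt(2)*3^(3/4)*a/6))*exp(-sqrt(2)*3^(3/4)*a/6) + (C3*sin(sqrt(2)*3^(3/4)*a/6) + C4*cos(sqrt(2)*3^(3/4)*a/6))*exp(sqrt(2)*3^(3/4)*a/6)


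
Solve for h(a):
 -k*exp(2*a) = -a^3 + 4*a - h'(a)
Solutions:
 h(a) = C1 - a^4/4 + 2*a^2 + k*exp(2*a)/2


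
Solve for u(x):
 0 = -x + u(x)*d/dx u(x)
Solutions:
 u(x) = -sqrt(C1 + x^2)
 u(x) = sqrt(C1 + x^2)


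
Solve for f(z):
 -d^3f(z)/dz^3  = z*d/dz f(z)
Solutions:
 f(z) = C1 + Integral(C2*airyai(-z) + C3*airybi(-z), z)


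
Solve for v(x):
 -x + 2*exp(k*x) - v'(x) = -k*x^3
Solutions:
 v(x) = C1 + k*x^4/4 - x^2/2 + 2*exp(k*x)/k


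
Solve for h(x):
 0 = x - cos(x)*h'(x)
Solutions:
 h(x) = C1 + Integral(x/cos(x), x)


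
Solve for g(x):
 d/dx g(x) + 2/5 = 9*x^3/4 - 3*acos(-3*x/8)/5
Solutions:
 g(x) = C1 + 9*x^4/16 - 3*x*acos(-3*x/8)/5 - 2*x/5 - sqrt(64 - 9*x^2)/5


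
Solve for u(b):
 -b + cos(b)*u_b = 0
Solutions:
 u(b) = C1 + Integral(b/cos(b), b)


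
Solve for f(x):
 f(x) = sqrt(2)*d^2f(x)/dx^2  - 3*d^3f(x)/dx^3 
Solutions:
 f(x) = C1*exp(x*(4*2^(1/3)/(-4*sqrt(2) + sqrt(-32 + (243 - 4*sqrt(2))^2) + 243)^(1/3) + 4*sqrt(2) + 2^(2/3)*(-4*sqrt(2) + sqrt(-32 + (243 - 4*sqrt(2))^2) + 243)^(1/3))/36)*sin(2^(1/3)*sqrt(3)*x*(-2^(1/3)*(-4*sqrt(2) + 27*sqrt(-32/729 + (9 - 4*sqrt(2)/27)^2) + 243)^(1/3) + 4/(-4*sqrt(2) + 27*sqrt(-32/729 + (9 - 4*sqrt(2)/27)^2) + 243)^(1/3))/36) + C2*exp(x*(4*2^(1/3)/(-4*sqrt(2) + sqrt(-32 + (243 - 4*sqrt(2))^2) + 243)^(1/3) + 4*sqrt(2) + 2^(2/3)*(-4*sqrt(2) + sqrt(-32 + (243 - 4*sqrt(2))^2) + 243)^(1/3))/36)*cos(2^(1/3)*sqrt(3)*x*(-2^(1/3)*(-4*sqrt(2) + 27*sqrt(-32/729 + (9 - 4*sqrt(2)/27)^2) + 243)^(1/3) + 4/(-4*sqrt(2) + 27*sqrt(-32/729 + (9 - 4*sqrt(2)/27)^2) + 243)^(1/3))/36) + C3*exp(x*(-2^(2/3)*(-4*sqrt(2) + sqrt(-32 + (243 - 4*sqrt(2))^2) + 243)^(1/3) - 4*2^(1/3)/(-4*sqrt(2) + sqrt(-32 + (243 - 4*sqrt(2))^2) + 243)^(1/3) + 2*sqrt(2))/18)


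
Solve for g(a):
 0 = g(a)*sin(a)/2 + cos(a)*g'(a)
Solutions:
 g(a) = C1*sqrt(cos(a))


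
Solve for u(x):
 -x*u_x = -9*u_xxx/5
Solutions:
 u(x) = C1 + Integral(C2*airyai(15^(1/3)*x/3) + C3*airybi(15^(1/3)*x/3), x)


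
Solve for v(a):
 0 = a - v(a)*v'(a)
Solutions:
 v(a) = -sqrt(C1 + a^2)
 v(a) = sqrt(C1 + a^2)


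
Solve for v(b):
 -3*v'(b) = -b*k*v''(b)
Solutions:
 v(b) = C1 + b^(((re(k) + 3)*re(k) + im(k)^2)/(re(k)^2 + im(k)^2))*(C2*sin(3*log(b)*Abs(im(k))/(re(k)^2 + im(k)^2)) + C3*cos(3*log(b)*im(k)/(re(k)^2 + im(k)^2)))


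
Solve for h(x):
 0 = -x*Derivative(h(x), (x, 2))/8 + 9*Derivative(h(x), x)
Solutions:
 h(x) = C1 + C2*x^73


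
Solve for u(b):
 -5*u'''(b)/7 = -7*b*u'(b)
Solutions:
 u(b) = C1 + Integral(C2*airyai(35^(2/3)*b/5) + C3*airybi(35^(2/3)*b/5), b)


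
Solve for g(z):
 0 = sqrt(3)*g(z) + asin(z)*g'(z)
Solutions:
 g(z) = C1*exp(-sqrt(3)*Integral(1/asin(z), z))


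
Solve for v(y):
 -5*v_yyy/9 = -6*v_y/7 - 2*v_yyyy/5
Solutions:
 v(y) = C1 + C2*exp(y*(875*5^(2/3)*7^(1/3)/(486*sqrt(192446) + 214321)^(1/3) + 350 + 5^(1/3)*7^(2/3)*(486*sqrt(192446) + 214321)^(1/3))/756)*sin(sqrt(3)*35^(1/3)*y*(-7^(1/3)*(486*sqrt(192446) + 214321)^(1/3) + 875*5^(1/3)/(486*sqrt(192446) + 214321)^(1/3))/756) + C3*exp(y*(875*5^(2/3)*7^(1/3)/(486*sqrt(192446) + 214321)^(1/3) + 350 + 5^(1/3)*7^(2/3)*(486*sqrt(192446) + 214321)^(1/3))/756)*cos(sqrt(3)*35^(1/3)*y*(-7^(1/3)*(486*sqrt(192446) + 214321)^(1/3) + 875*5^(1/3)/(486*sqrt(192446) + 214321)^(1/3))/756) + C4*exp(y*(-5^(1/3)*7^(2/3)*(486*sqrt(192446) + 214321)^(1/3) - 875*5^(2/3)*7^(1/3)/(486*sqrt(192446) + 214321)^(1/3) + 175)/378)


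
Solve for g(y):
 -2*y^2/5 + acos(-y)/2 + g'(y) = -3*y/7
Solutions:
 g(y) = C1 + 2*y^3/15 - 3*y^2/14 - y*acos(-y)/2 - sqrt(1 - y^2)/2


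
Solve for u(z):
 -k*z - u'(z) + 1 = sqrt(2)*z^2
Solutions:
 u(z) = C1 - k*z^2/2 - sqrt(2)*z^3/3 + z


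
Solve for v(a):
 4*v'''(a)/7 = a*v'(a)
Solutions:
 v(a) = C1 + Integral(C2*airyai(14^(1/3)*a/2) + C3*airybi(14^(1/3)*a/2), a)


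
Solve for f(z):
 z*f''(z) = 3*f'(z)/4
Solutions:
 f(z) = C1 + C2*z^(7/4)


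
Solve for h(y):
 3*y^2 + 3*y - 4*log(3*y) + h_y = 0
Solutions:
 h(y) = C1 - y^3 - 3*y^2/2 + 4*y*log(y) - 4*y + y*log(81)


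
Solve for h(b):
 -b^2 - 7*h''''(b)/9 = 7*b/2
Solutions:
 h(b) = C1 + C2*b + C3*b^2 + C4*b^3 - b^6/280 - 3*b^5/80


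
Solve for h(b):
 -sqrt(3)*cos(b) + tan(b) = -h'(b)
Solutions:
 h(b) = C1 + log(cos(b)) + sqrt(3)*sin(b)


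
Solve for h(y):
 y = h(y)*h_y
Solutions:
 h(y) = -sqrt(C1 + y^2)
 h(y) = sqrt(C1 + y^2)


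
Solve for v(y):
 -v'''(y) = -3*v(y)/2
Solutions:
 v(y) = C3*exp(2^(2/3)*3^(1/3)*y/2) + (C1*sin(2^(2/3)*3^(5/6)*y/4) + C2*cos(2^(2/3)*3^(5/6)*y/4))*exp(-2^(2/3)*3^(1/3)*y/4)


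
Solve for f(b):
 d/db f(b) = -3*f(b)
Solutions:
 f(b) = C1*exp(-3*b)


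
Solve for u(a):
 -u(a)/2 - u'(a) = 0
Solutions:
 u(a) = C1*exp(-a/2)


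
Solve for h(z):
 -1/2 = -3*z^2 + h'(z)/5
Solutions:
 h(z) = C1 + 5*z^3 - 5*z/2


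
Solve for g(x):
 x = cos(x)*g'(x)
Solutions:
 g(x) = C1 + Integral(x/cos(x), x)


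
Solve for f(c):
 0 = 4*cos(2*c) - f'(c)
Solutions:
 f(c) = C1 + 2*sin(2*c)


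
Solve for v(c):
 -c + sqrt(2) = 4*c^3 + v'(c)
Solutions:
 v(c) = C1 - c^4 - c^2/2 + sqrt(2)*c


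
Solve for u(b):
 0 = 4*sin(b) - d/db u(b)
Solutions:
 u(b) = C1 - 4*cos(b)


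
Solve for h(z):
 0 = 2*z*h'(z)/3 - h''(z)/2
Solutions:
 h(z) = C1 + C2*erfi(sqrt(6)*z/3)


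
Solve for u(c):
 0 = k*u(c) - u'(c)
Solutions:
 u(c) = C1*exp(c*k)


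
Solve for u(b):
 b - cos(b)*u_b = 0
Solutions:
 u(b) = C1 + Integral(b/cos(b), b)


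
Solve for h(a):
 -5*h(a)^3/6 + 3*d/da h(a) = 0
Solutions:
 h(a) = -3*sqrt(-1/(C1 + 5*a))
 h(a) = 3*sqrt(-1/(C1 + 5*a))


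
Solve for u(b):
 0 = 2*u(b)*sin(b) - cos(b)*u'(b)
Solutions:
 u(b) = C1/cos(b)^2


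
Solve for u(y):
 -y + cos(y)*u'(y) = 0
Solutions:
 u(y) = C1 + Integral(y/cos(y), y)


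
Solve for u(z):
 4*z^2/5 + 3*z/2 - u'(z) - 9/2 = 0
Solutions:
 u(z) = C1 + 4*z^3/15 + 3*z^2/4 - 9*z/2


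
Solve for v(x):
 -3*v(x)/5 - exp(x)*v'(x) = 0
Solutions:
 v(x) = C1*exp(3*exp(-x)/5)


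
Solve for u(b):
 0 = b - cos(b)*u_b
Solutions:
 u(b) = C1 + Integral(b/cos(b), b)


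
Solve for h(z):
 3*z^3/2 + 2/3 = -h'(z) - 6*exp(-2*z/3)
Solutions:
 h(z) = C1 - 3*z^4/8 - 2*z/3 + 9*exp(-2*z/3)


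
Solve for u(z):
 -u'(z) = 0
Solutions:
 u(z) = C1


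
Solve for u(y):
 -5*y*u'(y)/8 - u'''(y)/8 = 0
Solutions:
 u(y) = C1 + Integral(C2*airyai(-5^(1/3)*y) + C3*airybi(-5^(1/3)*y), y)


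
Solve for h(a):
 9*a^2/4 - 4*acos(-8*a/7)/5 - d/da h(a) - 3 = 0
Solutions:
 h(a) = C1 + 3*a^3/4 - 4*a*acos(-8*a/7)/5 - 3*a - sqrt(49 - 64*a^2)/10


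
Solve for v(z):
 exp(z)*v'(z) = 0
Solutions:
 v(z) = C1


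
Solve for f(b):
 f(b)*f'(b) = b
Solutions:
 f(b) = -sqrt(C1 + b^2)
 f(b) = sqrt(C1 + b^2)


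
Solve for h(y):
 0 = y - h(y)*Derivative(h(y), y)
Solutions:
 h(y) = -sqrt(C1 + y^2)
 h(y) = sqrt(C1 + y^2)


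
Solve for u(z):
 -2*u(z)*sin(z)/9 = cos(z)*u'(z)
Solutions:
 u(z) = C1*cos(z)^(2/9)


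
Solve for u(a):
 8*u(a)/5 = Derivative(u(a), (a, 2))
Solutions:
 u(a) = C1*exp(-2*sqrt(10)*a/5) + C2*exp(2*sqrt(10)*a/5)


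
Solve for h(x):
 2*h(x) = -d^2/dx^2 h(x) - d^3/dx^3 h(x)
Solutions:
 h(x) = C1*exp(x*(-2 + (3*sqrt(87) + 28)^(-1/3) + (3*sqrt(87) + 28)^(1/3))/6)*sin(sqrt(3)*x*(-(3*sqrt(87) + 28)^(1/3) + (3*sqrt(87) + 28)^(-1/3))/6) + C2*exp(x*(-2 + (3*sqrt(87) + 28)^(-1/3) + (3*sqrt(87) + 28)^(1/3))/6)*cos(sqrt(3)*x*(-(3*sqrt(87) + 28)^(1/3) + (3*sqrt(87) + 28)^(-1/3))/6) + C3*exp(-x*((3*sqrt(87) + 28)^(-1/3) + 1 + (3*sqrt(87) + 28)^(1/3))/3)


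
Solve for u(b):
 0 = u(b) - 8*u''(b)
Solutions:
 u(b) = C1*exp(-sqrt(2)*b/4) + C2*exp(sqrt(2)*b/4)


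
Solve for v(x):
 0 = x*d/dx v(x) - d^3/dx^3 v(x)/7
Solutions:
 v(x) = C1 + Integral(C2*airyai(7^(1/3)*x) + C3*airybi(7^(1/3)*x), x)


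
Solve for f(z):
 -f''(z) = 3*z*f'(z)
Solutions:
 f(z) = C1 + C2*erf(sqrt(6)*z/2)


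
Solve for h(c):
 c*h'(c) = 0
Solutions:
 h(c) = C1


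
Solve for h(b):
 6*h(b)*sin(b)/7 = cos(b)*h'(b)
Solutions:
 h(b) = C1/cos(b)^(6/7)


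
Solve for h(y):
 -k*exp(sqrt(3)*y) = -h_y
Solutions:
 h(y) = C1 + sqrt(3)*k*exp(sqrt(3)*y)/3


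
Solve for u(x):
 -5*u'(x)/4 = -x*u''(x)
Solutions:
 u(x) = C1 + C2*x^(9/4)


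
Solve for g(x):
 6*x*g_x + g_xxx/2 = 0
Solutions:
 g(x) = C1 + Integral(C2*airyai(-12^(1/3)*x) + C3*airybi(-12^(1/3)*x), x)


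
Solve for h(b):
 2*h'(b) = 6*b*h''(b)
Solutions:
 h(b) = C1 + C2*b^(4/3)


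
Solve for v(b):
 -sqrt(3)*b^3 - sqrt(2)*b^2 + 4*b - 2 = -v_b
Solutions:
 v(b) = C1 + sqrt(3)*b^4/4 + sqrt(2)*b^3/3 - 2*b^2 + 2*b


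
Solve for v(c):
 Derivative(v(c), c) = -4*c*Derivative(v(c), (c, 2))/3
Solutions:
 v(c) = C1 + C2*c^(1/4)


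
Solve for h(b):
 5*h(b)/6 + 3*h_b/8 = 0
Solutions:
 h(b) = C1*exp(-20*b/9)


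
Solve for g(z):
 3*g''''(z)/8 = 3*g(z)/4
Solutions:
 g(z) = C1*exp(-2^(1/4)*z) + C2*exp(2^(1/4)*z) + C3*sin(2^(1/4)*z) + C4*cos(2^(1/4)*z)


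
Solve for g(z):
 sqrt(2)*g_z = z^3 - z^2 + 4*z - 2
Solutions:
 g(z) = C1 + sqrt(2)*z^4/8 - sqrt(2)*z^3/6 + sqrt(2)*z^2 - sqrt(2)*z


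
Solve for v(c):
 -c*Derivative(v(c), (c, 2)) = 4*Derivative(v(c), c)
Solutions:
 v(c) = C1 + C2/c^3


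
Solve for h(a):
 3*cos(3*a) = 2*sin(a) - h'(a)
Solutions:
 h(a) = C1 - sin(3*a) - 2*cos(a)


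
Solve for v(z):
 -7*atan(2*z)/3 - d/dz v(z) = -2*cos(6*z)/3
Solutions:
 v(z) = C1 - 7*z*atan(2*z)/3 + 7*log(4*z^2 + 1)/12 + sin(6*z)/9


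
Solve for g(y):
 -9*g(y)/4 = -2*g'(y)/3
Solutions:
 g(y) = C1*exp(27*y/8)


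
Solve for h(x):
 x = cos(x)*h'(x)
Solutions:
 h(x) = C1 + Integral(x/cos(x), x)


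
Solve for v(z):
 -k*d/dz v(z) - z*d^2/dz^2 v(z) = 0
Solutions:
 v(z) = C1 + z^(1 - re(k))*(C2*sin(log(z)*Abs(im(k))) + C3*cos(log(z)*im(k)))


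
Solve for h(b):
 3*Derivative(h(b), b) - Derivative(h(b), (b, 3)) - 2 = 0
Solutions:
 h(b) = C1 + C2*exp(-sqrt(3)*b) + C3*exp(sqrt(3)*b) + 2*b/3


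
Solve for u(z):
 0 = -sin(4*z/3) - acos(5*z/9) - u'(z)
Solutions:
 u(z) = C1 - z*acos(5*z/9) + sqrt(81 - 25*z^2)/5 + 3*cos(4*z/3)/4


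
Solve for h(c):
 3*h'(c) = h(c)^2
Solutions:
 h(c) = -3/(C1 + c)


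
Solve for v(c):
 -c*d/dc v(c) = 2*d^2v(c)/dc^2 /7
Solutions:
 v(c) = C1 + C2*erf(sqrt(7)*c/2)


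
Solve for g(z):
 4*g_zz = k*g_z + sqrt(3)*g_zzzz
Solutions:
 g(z) = C1 + C2*exp(-z*(2^(2/3)*3^(1/6)*(9*k + sqrt(81*k^2 - 256*sqrt(3)))^(1/3) + 8*6^(1/3)/(9*k + sqrt(81*k^2 - 256*sqrt(3)))^(1/3))/6) + C3*exp(z*(2^(2/3)*3^(1/6)*(9*k + sqrt(81*k^2 - 256*sqrt(3)))^(1/3) - 6^(2/3)*I*(9*k + sqrt(81*k^2 - 256*sqrt(3)))^(1/3) - 64*sqrt(3)/((9*k + sqrt(81*k^2 - 256*sqrt(3)))^(1/3)*(-2^(2/3)*3^(1/6) + 6^(2/3)*I)))/12) + C4*exp(z*(2^(2/3)*3^(1/6)*(9*k + sqrt(81*k^2 - 256*sqrt(3)))^(1/3) + 6^(2/3)*I*(9*k + sqrt(81*k^2 - 256*sqrt(3)))^(1/3) + 64*sqrt(3)/((9*k + sqrt(81*k^2 - 256*sqrt(3)))^(1/3)*(2^(2/3)*3^(1/6) + 6^(2/3)*I)))/12)


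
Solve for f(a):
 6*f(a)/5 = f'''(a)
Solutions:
 f(a) = C3*exp(5^(2/3)*6^(1/3)*a/5) + (C1*sin(2^(1/3)*3^(5/6)*5^(2/3)*a/10) + C2*cos(2^(1/3)*3^(5/6)*5^(2/3)*a/10))*exp(-5^(2/3)*6^(1/3)*a/10)


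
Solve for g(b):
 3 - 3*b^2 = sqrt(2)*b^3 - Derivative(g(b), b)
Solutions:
 g(b) = C1 + sqrt(2)*b^4/4 + b^3 - 3*b


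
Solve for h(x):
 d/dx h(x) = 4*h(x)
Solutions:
 h(x) = C1*exp(4*x)


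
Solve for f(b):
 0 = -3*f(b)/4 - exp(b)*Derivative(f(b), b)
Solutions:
 f(b) = C1*exp(3*exp(-b)/4)


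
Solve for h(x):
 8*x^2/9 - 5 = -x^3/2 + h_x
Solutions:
 h(x) = C1 + x^4/8 + 8*x^3/27 - 5*x


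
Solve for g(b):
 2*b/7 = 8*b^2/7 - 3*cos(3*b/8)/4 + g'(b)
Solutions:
 g(b) = C1 - 8*b^3/21 + b^2/7 + 2*sin(3*b/8)


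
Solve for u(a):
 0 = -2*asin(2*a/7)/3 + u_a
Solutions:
 u(a) = C1 + 2*a*asin(2*a/7)/3 + sqrt(49 - 4*a^2)/3


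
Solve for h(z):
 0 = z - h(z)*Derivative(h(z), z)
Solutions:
 h(z) = -sqrt(C1 + z^2)
 h(z) = sqrt(C1 + z^2)


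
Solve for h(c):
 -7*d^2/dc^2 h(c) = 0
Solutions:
 h(c) = C1 + C2*c


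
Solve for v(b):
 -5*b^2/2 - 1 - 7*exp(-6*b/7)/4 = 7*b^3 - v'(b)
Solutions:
 v(b) = C1 + 7*b^4/4 + 5*b^3/6 + b - 49*exp(-6*b/7)/24


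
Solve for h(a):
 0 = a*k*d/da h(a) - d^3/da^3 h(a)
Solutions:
 h(a) = C1 + Integral(C2*airyai(a*k^(1/3)) + C3*airybi(a*k^(1/3)), a)


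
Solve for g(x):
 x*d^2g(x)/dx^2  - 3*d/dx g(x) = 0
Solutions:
 g(x) = C1 + C2*x^4


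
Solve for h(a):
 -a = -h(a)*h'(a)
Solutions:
 h(a) = -sqrt(C1 + a^2)
 h(a) = sqrt(C1 + a^2)


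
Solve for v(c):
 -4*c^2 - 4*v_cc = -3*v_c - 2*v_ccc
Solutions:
 v(c) = C1 + 4*c^3/9 + 16*c^2/9 + 80*c/27 + (C2*sin(sqrt(2)*c/2) + C3*cos(sqrt(2)*c/2))*exp(c)


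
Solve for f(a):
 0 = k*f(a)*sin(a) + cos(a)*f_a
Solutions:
 f(a) = C1*exp(k*log(cos(a)))


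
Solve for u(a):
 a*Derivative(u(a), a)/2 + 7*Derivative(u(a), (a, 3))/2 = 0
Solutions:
 u(a) = C1 + Integral(C2*airyai(-7^(2/3)*a/7) + C3*airybi(-7^(2/3)*a/7), a)


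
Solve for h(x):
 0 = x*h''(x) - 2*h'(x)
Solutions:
 h(x) = C1 + C2*x^3


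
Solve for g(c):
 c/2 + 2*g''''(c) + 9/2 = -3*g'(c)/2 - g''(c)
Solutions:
 g(c) = C1 + C2*exp(-3^(1/3)*c*(-(27 + sqrt(753))^(1/3) + 2*3^(1/3)/(27 + sqrt(753))^(1/3))/12)*sin(3^(1/6)*c*(6/(27 + sqrt(753))^(1/3) + 3^(2/3)*(27 + sqrt(753))^(1/3))/12) + C3*exp(-3^(1/3)*c*(-(27 + sqrt(753))^(1/3) + 2*3^(1/3)/(27 + sqrt(753))^(1/3))/12)*cos(3^(1/6)*c*(6/(27 + sqrt(753))^(1/3) + 3^(2/3)*(27 + sqrt(753))^(1/3))/12) + C4*exp(3^(1/3)*c*(-(27 + sqrt(753))^(1/3) + 2*3^(1/3)/(27 + sqrt(753))^(1/3))/6) - c^2/6 - 25*c/9


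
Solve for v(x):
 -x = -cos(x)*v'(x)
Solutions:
 v(x) = C1 + Integral(x/cos(x), x)


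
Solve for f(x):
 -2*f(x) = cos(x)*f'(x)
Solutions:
 f(x) = C1*(sin(x) - 1)/(sin(x) + 1)


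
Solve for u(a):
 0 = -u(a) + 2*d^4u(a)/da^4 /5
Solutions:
 u(a) = C1*exp(-2^(3/4)*5^(1/4)*a/2) + C2*exp(2^(3/4)*5^(1/4)*a/2) + C3*sin(2^(3/4)*5^(1/4)*a/2) + C4*cos(2^(3/4)*5^(1/4)*a/2)


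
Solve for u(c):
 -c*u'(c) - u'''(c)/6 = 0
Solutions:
 u(c) = C1 + Integral(C2*airyai(-6^(1/3)*c) + C3*airybi(-6^(1/3)*c), c)


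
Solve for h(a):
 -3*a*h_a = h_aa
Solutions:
 h(a) = C1 + C2*erf(sqrt(6)*a/2)


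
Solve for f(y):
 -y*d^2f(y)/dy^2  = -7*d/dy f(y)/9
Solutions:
 f(y) = C1 + C2*y^(16/9)


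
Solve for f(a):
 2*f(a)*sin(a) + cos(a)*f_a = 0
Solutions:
 f(a) = C1*cos(a)^2


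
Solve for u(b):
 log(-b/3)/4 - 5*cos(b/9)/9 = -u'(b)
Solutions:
 u(b) = C1 - b*log(-b)/4 + b/4 + b*log(3)/4 + 5*sin(b/9)


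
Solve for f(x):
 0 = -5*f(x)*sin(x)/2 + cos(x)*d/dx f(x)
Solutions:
 f(x) = C1/cos(x)^(5/2)


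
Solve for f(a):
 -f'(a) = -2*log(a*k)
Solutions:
 f(a) = C1 + 2*a*log(a*k) - 2*a


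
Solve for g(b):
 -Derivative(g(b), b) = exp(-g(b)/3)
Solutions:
 g(b) = 3*log(C1 - b/3)


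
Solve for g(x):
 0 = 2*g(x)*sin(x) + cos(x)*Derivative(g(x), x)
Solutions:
 g(x) = C1*cos(x)^2


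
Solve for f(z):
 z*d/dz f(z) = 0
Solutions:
 f(z) = C1


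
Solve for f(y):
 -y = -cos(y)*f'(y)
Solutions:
 f(y) = C1 + Integral(y/cos(y), y)


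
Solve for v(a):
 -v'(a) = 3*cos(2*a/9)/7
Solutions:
 v(a) = C1 - 27*sin(2*a/9)/14


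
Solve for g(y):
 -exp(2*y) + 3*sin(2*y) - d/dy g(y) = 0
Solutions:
 g(y) = C1 - exp(2*y)/2 - 3*cos(2*y)/2


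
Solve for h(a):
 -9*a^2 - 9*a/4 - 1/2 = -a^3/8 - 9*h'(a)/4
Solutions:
 h(a) = C1 - a^4/72 + 4*a^3/3 + a^2/2 + 2*a/9


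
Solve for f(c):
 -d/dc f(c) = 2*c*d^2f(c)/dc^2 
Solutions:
 f(c) = C1 + C2*sqrt(c)


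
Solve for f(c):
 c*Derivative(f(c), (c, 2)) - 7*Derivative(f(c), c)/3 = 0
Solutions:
 f(c) = C1 + C2*c^(10/3)


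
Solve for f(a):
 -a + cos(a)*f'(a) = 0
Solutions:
 f(a) = C1 + Integral(a/cos(a), a)


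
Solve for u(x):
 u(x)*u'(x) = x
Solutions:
 u(x) = -sqrt(C1 + x^2)
 u(x) = sqrt(C1 + x^2)


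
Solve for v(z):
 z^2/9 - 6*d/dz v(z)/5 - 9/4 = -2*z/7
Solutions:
 v(z) = C1 + 5*z^3/162 + 5*z^2/42 - 15*z/8


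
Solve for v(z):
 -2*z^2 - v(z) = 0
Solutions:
 v(z) = -2*z^2


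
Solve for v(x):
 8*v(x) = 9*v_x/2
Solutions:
 v(x) = C1*exp(16*x/9)


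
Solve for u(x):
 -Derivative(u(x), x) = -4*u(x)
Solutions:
 u(x) = C1*exp(4*x)


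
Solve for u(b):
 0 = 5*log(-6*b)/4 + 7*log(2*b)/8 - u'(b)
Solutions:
 u(b) = C1 + 17*b*log(b)/8 + b*(-17 + 7*log(2) + 10*log(6) + 10*I*pi)/8


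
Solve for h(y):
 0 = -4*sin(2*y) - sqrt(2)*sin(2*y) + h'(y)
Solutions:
 h(y) = C1 - 2*cos(2*y) - sqrt(2)*cos(2*y)/2


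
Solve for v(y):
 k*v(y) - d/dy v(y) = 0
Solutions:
 v(y) = C1*exp(k*y)


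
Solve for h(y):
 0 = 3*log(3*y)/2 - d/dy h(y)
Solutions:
 h(y) = C1 + 3*y*log(y)/2 - 3*y/2 + 3*y*log(3)/2


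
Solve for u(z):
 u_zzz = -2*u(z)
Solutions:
 u(z) = C3*exp(-2^(1/3)*z) + (C1*sin(2^(1/3)*sqrt(3)*z/2) + C2*cos(2^(1/3)*sqrt(3)*z/2))*exp(2^(1/3)*z/2)


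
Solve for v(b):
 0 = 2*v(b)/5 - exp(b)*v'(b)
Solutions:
 v(b) = C1*exp(-2*exp(-b)/5)


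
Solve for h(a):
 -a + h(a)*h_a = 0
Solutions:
 h(a) = -sqrt(C1 + a^2)
 h(a) = sqrt(C1 + a^2)


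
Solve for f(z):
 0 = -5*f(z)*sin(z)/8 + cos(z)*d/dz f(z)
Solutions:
 f(z) = C1/cos(z)^(5/8)


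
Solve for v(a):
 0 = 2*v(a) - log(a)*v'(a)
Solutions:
 v(a) = C1*exp(2*li(a))


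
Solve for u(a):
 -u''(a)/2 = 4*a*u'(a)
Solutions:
 u(a) = C1 + C2*erf(2*a)


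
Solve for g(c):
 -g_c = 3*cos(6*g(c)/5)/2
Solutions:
 3*c/2 - 5*log(sin(6*g(c)/5) - 1)/12 + 5*log(sin(6*g(c)/5) + 1)/12 = C1


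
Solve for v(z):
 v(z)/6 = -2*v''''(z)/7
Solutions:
 v(z) = (C1*sin(3^(3/4)*7^(1/4)*z/6) + C2*cos(3^(3/4)*7^(1/4)*z/6))*exp(-3^(3/4)*7^(1/4)*z/6) + (C3*sin(3^(3/4)*7^(1/4)*z/6) + C4*cos(3^(3/4)*7^(1/4)*z/6))*exp(3^(3/4)*7^(1/4)*z/6)


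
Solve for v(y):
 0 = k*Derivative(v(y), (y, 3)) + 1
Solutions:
 v(y) = C1 + C2*y + C3*y^2 - y^3/(6*k)


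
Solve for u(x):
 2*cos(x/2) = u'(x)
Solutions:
 u(x) = C1 + 4*sin(x/2)


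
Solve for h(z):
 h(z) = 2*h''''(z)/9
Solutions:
 h(z) = C1*exp(-2^(3/4)*sqrt(3)*z/2) + C2*exp(2^(3/4)*sqrt(3)*z/2) + C3*sin(2^(3/4)*sqrt(3)*z/2) + C4*cos(2^(3/4)*sqrt(3)*z/2)


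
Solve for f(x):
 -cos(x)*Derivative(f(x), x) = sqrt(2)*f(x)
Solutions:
 f(x) = C1*(sin(x) - 1)^(sqrt(2)/2)/(sin(x) + 1)^(sqrt(2)/2)


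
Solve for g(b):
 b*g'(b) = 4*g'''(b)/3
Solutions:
 g(b) = C1 + Integral(C2*airyai(6^(1/3)*b/2) + C3*airybi(6^(1/3)*b/2), b)


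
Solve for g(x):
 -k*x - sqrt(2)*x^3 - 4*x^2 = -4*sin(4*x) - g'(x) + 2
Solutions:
 g(x) = C1 + k*x^2/2 + sqrt(2)*x^4/4 + 4*x^3/3 + 2*x + cos(4*x)


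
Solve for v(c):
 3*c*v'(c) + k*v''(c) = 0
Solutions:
 v(c) = C1 + C2*sqrt(k)*erf(sqrt(6)*c*sqrt(1/k)/2)


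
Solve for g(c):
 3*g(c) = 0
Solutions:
 g(c) = 0


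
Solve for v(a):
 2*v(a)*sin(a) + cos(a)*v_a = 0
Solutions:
 v(a) = C1*cos(a)^2


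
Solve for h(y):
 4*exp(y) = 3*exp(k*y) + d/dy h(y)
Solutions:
 h(y) = C1 + 4*exp(y) - 3*exp(k*y)/k


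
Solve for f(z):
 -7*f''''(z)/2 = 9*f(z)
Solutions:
 f(z) = (C1*sin(14^(3/4)*sqrt(3)*z/14) + C2*cos(14^(3/4)*sqrt(3)*z/14))*exp(-14^(3/4)*sqrt(3)*z/14) + (C3*sin(14^(3/4)*sqrt(3)*z/14) + C4*cos(14^(3/4)*sqrt(3)*z/14))*exp(14^(3/4)*sqrt(3)*z/14)


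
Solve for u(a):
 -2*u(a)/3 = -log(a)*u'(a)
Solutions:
 u(a) = C1*exp(2*li(a)/3)


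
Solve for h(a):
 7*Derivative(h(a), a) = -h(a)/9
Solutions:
 h(a) = C1*exp(-a/63)


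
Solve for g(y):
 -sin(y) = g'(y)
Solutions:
 g(y) = C1 + cos(y)


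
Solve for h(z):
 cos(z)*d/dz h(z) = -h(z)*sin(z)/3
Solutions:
 h(z) = C1*cos(z)^(1/3)


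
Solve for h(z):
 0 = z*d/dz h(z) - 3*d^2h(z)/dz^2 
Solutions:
 h(z) = C1 + C2*erfi(sqrt(6)*z/6)


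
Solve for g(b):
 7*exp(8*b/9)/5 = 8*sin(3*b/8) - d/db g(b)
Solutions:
 g(b) = C1 - 63*exp(8*b/9)/40 - 64*cos(3*b/8)/3


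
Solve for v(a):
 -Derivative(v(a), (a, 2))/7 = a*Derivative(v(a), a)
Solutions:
 v(a) = C1 + C2*erf(sqrt(14)*a/2)


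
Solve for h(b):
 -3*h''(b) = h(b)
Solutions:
 h(b) = C1*sin(sqrt(3)*b/3) + C2*cos(sqrt(3)*b/3)


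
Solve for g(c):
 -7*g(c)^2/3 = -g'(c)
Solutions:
 g(c) = -3/(C1 + 7*c)


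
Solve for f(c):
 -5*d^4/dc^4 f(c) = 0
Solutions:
 f(c) = C1 + C2*c + C3*c^2 + C4*c^3


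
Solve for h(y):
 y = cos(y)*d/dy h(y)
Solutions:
 h(y) = C1 + Integral(y/cos(y), y)


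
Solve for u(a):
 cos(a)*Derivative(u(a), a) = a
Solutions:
 u(a) = C1 + Integral(a/cos(a), a)


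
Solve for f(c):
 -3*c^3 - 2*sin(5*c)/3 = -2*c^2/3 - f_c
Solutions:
 f(c) = C1 + 3*c^4/4 - 2*c^3/9 - 2*cos(5*c)/15


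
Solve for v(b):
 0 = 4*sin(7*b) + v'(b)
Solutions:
 v(b) = C1 + 4*cos(7*b)/7


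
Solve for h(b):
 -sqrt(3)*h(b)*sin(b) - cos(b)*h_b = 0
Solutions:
 h(b) = C1*cos(b)^(sqrt(3))


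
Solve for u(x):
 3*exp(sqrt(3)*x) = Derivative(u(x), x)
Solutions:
 u(x) = C1 + sqrt(3)*exp(sqrt(3)*x)


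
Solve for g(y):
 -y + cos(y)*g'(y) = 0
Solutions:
 g(y) = C1 + Integral(y/cos(y), y)


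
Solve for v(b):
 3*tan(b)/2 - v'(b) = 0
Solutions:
 v(b) = C1 - 3*log(cos(b))/2


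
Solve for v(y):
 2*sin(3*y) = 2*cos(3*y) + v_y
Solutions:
 v(y) = C1 - 2*sqrt(2)*sin(3*y + pi/4)/3


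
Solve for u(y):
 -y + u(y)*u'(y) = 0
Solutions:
 u(y) = -sqrt(C1 + y^2)
 u(y) = sqrt(C1 + y^2)


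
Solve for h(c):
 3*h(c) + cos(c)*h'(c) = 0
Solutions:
 h(c) = C1*(sin(c) - 1)^(3/2)/(sin(c) + 1)^(3/2)


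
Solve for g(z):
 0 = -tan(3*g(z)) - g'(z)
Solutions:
 g(z) = -asin(C1*exp(-3*z))/3 + pi/3
 g(z) = asin(C1*exp(-3*z))/3


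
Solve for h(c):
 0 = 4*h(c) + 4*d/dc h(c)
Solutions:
 h(c) = C1*exp(-c)


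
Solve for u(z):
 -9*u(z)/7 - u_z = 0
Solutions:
 u(z) = C1*exp(-9*z/7)


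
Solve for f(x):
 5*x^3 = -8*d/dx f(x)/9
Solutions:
 f(x) = C1 - 45*x^4/32


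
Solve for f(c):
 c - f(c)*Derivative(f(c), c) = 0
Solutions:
 f(c) = -sqrt(C1 + c^2)
 f(c) = sqrt(C1 + c^2)


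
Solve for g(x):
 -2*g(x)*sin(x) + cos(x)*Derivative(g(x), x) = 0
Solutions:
 g(x) = C1/cos(x)^2


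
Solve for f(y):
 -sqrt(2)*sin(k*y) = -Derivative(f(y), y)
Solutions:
 f(y) = C1 - sqrt(2)*cos(k*y)/k


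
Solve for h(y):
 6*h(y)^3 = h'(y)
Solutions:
 h(y) = -sqrt(2)*sqrt(-1/(C1 + 6*y))/2
 h(y) = sqrt(2)*sqrt(-1/(C1 + 6*y))/2


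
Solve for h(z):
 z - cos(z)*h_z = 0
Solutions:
 h(z) = C1 + Integral(z/cos(z), z)


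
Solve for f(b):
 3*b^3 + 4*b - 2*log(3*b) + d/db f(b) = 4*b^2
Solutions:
 f(b) = C1 - 3*b^4/4 + 4*b^3/3 - 2*b^2 + 2*b*log(b) - 2*b + 2*b*log(3)


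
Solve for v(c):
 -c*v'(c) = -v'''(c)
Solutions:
 v(c) = C1 + Integral(C2*airyai(c) + C3*airybi(c), c)


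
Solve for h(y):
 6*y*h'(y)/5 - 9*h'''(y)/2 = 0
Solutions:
 h(y) = C1 + Integral(C2*airyai(30^(2/3)*y/15) + C3*airybi(30^(2/3)*y/15), y)


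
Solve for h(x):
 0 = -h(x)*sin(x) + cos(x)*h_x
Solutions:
 h(x) = C1/cos(x)


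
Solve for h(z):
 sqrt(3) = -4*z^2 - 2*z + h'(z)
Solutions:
 h(z) = C1 + 4*z^3/3 + z^2 + sqrt(3)*z


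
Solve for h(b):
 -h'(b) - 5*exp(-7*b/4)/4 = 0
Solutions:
 h(b) = C1 + 5*exp(-7*b/4)/7


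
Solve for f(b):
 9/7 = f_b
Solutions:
 f(b) = C1 + 9*b/7


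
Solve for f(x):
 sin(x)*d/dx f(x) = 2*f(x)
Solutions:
 f(x) = C1*(cos(x) - 1)/(cos(x) + 1)


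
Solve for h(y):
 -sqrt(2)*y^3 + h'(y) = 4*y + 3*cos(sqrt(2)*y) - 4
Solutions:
 h(y) = C1 + sqrt(2)*y^4/4 + 2*y^2 - 4*y + 3*sqrt(2)*sin(sqrt(2)*y)/2


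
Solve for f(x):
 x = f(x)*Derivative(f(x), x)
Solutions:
 f(x) = -sqrt(C1 + x^2)
 f(x) = sqrt(C1 + x^2)


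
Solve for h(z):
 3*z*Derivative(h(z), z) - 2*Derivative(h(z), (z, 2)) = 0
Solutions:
 h(z) = C1 + C2*erfi(sqrt(3)*z/2)


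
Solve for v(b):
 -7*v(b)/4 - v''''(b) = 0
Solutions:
 v(b) = (C1*sin(7^(1/4)*b/2) + C2*cos(7^(1/4)*b/2))*exp(-7^(1/4)*b/2) + (C3*sin(7^(1/4)*b/2) + C4*cos(7^(1/4)*b/2))*exp(7^(1/4)*b/2)


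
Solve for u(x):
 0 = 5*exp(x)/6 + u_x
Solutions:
 u(x) = C1 - 5*exp(x)/6


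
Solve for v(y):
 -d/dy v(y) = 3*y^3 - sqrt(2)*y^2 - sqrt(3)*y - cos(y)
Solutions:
 v(y) = C1 - 3*y^4/4 + sqrt(2)*y^3/3 + sqrt(3)*y^2/2 + sin(y)


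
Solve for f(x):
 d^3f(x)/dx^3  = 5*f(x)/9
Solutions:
 f(x) = C3*exp(15^(1/3)*x/3) + (C1*sin(3^(5/6)*5^(1/3)*x/6) + C2*cos(3^(5/6)*5^(1/3)*x/6))*exp(-15^(1/3)*x/6)


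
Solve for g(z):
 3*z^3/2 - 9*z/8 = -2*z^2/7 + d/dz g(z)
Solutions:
 g(z) = C1 + 3*z^4/8 + 2*z^3/21 - 9*z^2/16


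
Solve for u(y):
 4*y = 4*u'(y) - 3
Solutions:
 u(y) = C1 + y^2/2 + 3*y/4


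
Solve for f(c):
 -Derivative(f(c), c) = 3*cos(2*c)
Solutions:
 f(c) = C1 - 3*sin(2*c)/2


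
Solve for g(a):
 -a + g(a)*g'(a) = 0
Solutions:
 g(a) = -sqrt(C1 + a^2)
 g(a) = sqrt(C1 + a^2)


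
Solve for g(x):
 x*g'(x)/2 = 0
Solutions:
 g(x) = C1


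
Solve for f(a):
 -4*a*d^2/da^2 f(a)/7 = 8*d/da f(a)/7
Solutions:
 f(a) = C1 + C2/a


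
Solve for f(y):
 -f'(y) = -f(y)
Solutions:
 f(y) = C1*exp(y)


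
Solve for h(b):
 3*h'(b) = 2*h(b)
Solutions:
 h(b) = C1*exp(2*b/3)


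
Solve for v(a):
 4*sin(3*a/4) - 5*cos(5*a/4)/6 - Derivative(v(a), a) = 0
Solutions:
 v(a) = C1 - 2*sin(5*a/4)/3 - 16*cos(3*a/4)/3


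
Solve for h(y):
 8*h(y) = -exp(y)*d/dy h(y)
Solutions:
 h(y) = C1*exp(8*exp(-y))


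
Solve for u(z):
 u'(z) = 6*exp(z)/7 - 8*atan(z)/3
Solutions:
 u(z) = C1 - 8*z*atan(z)/3 + 6*exp(z)/7 + 4*log(z^2 + 1)/3


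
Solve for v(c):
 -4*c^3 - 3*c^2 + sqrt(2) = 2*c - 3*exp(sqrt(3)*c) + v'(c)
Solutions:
 v(c) = C1 - c^4 - c^3 - c^2 + sqrt(2)*c + sqrt(3)*exp(sqrt(3)*c)


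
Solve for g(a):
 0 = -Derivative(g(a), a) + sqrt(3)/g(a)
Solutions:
 g(a) = -sqrt(C1 + 2*sqrt(3)*a)
 g(a) = sqrt(C1 + 2*sqrt(3)*a)


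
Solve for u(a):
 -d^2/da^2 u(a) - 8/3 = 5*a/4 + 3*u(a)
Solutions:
 u(a) = C1*sin(sqrt(3)*a) + C2*cos(sqrt(3)*a) - 5*a/12 - 8/9


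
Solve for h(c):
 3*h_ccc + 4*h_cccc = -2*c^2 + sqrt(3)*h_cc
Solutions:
 h(c) = C1 + C2*c + C3*exp(c*(-3 + sqrt(9 + 16*sqrt(3)))/8) + C4*exp(-c*(3 + sqrt(9 + 16*sqrt(3)))/8) + sqrt(3)*c^4/18 + 2*c^3/3 + c^2*(8/3 + 2*sqrt(3))


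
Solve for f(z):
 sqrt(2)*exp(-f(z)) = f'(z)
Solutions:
 f(z) = log(C1 + sqrt(2)*z)


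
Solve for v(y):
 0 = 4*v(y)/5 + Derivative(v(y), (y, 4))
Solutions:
 v(y) = (C1*sin(5^(3/4)*y/5) + C2*cos(5^(3/4)*y/5))*exp(-5^(3/4)*y/5) + (C3*sin(5^(3/4)*y/5) + C4*cos(5^(3/4)*y/5))*exp(5^(3/4)*y/5)


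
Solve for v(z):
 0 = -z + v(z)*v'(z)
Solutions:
 v(z) = -sqrt(C1 + z^2)
 v(z) = sqrt(C1 + z^2)


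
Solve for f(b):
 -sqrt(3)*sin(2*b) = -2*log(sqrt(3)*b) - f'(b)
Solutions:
 f(b) = C1 - 2*b*log(b) - b*log(3) + 2*b - sqrt(3)*cos(2*b)/2


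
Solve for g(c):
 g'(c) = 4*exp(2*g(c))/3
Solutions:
 g(c) = log(-1/(C1 + 4*c))/2 - log(2) + log(6)/2
 g(c) = log(-sqrt(-1/(C1 + 4*c))) - log(2) + log(6)/2


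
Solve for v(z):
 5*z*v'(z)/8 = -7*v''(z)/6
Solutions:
 v(z) = C1 + C2*erf(sqrt(210)*z/28)


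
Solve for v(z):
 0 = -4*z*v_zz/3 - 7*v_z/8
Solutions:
 v(z) = C1 + C2*z^(11/32)


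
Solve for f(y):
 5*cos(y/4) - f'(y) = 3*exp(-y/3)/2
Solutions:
 f(y) = C1 + 20*sin(y/4) + 9*exp(-y/3)/2


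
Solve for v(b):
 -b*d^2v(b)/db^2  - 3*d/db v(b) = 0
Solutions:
 v(b) = C1 + C2/b^2


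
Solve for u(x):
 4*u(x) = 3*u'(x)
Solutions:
 u(x) = C1*exp(4*x/3)


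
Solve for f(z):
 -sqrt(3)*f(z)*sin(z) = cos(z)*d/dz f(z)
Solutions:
 f(z) = C1*cos(z)^(sqrt(3))


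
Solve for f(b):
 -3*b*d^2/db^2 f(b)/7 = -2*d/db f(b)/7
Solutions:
 f(b) = C1 + C2*b^(5/3)


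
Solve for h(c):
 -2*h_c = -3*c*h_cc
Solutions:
 h(c) = C1 + C2*c^(5/3)


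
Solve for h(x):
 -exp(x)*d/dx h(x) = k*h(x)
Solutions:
 h(x) = C1*exp(k*exp(-x))


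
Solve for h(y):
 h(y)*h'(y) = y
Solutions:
 h(y) = -sqrt(C1 + y^2)
 h(y) = sqrt(C1 + y^2)


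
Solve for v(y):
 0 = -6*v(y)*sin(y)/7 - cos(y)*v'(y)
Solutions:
 v(y) = C1*cos(y)^(6/7)


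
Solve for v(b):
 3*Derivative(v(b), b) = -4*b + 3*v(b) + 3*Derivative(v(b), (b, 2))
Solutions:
 v(b) = 4*b/3 + (C1*sin(sqrt(3)*b/2) + C2*cos(sqrt(3)*b/2))*exp(b/2) + 4/3


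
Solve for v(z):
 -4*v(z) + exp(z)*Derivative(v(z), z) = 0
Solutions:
 v(z) = C1*exp(-4*exp(-z))


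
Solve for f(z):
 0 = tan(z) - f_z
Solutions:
 f(z) = C1 - log(cos(z))


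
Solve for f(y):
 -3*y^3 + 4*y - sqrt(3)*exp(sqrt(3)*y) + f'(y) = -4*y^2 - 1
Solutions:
 f(y) = C1 + 3*y^4/4 - 4*y^3/3 - 2*y^2 - y + exp(sqrt(3)*y)


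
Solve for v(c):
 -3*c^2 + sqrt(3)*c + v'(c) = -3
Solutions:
 v(c) = C1 + c^3 - sqrt(3)*c^2/2 - 3*c


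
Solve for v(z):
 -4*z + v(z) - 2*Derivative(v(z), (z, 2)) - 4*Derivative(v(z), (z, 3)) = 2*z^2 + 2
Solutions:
 v(z) = C3*exp(z/2) + 2*z^2 + 4*z + (C1*sin(z/2) + C2*cos(z/2))*exp(-z/2) + 10


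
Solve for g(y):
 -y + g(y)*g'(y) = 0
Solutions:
 g(y) = -sqrt(C1 + y^2)
 g(y) = sqrt(C1 + y^2)


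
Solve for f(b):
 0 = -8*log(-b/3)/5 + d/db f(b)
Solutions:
 f(b) = C1 + 8*b*log(-b)/5 + 8*b*(-log(3) - 1)/5


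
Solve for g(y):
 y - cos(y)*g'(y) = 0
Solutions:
 g(y) = C1 + Integral(y/cos(y), y)


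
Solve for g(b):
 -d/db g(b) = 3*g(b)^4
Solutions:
 g(b) = (-3^(2/3) - 3*3^(1/6)*I)*(1/(C1 + 3*b))^(1/3)/6
 g(b) = (-3^(2/3) + 3*3^(1/6)*I)*(1/(C1 + 3*b))^(1/3)/6
 g(b) = (1/(C1 + 9*b))^(1/3)


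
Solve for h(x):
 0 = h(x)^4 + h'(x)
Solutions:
 h(x) = (-3^(2/3) - 3*3^(1/6)*I)*(1/(C1 + x))^(1/3)/6
 h(x) = (-3^(2/3) + 3*3^(1/6)*I)*(1/(C1 + x))^(1/3)/6
 h(x) = (1/(C1 + 3*x))^(1/3)


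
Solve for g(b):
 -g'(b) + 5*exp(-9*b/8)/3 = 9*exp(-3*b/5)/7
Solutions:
 g(b) = C1 + 15*exp(-3*b/5)/7 - 40*exp(-9*b/8)/27


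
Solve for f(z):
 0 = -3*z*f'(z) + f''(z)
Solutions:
 f(z) = C1 + C2*erfi(sqrt(6)*z/2)


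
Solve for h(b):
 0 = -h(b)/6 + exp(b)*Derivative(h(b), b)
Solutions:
 h(b) = C1*exp(-exp(-b)/6)


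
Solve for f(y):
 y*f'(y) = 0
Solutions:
 f(y) = C1


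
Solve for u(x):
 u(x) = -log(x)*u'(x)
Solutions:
 u(x) = C1*exp(-li(x))


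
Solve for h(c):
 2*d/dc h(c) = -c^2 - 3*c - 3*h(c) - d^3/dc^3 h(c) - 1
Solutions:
 h(c) = C3*exp(-c) - c^2/3 - 5*c/9 + (C1*sin(sqrt(11)*c/2) + C2*cos(sqrt(11)*c/2))*exp(c/2) + 1/27


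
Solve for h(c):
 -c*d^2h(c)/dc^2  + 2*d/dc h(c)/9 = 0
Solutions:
 h(c) = C1 + C2*c^(11/9)


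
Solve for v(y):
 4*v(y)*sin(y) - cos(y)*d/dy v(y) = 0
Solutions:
 v(y) = C1/cos(y)^4


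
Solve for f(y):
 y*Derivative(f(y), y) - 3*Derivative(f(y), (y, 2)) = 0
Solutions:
 f(y) = C1 + C2*erfi(sqrt(6)*y/6)


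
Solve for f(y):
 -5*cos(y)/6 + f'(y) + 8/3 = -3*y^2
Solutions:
 f(y) = C1 - y^3 - 8*y/3 + 5*sin(y)/6


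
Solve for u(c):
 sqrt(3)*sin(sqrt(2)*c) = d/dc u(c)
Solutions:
 u(c) = C1 - sqrt(6)*cos(sqrt(2)*c)/2


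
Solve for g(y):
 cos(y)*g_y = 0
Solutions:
 g(y) = C1


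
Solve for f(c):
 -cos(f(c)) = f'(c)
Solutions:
 f(c) = pi - asin((C1 + exp(2*c))/(C1 - exp(2*c)))
 f(c) = asin((C1 + exp(2*c))/(C1 - exp(2*c)))


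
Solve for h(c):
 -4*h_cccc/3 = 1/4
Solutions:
 h(c) = C1 + C2*c + C3*c^2 + C4*c^3 - c^4/128
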